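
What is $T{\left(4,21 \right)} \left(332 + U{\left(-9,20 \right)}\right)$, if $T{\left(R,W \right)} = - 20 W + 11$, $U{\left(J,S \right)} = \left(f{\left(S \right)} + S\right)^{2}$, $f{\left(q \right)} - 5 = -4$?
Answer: $-316157$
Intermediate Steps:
$f{\left(q \right)} = 1$ ($f{\left(q \right)} = 5 - 4 = 1$)
$U{\left(J,S \right)} = \left(1 + S\right)^{2}$
$T{\left(R,W \right)} = 11 - 20 W$
$T{\left(4,21 \right)} \left(332 + U{\left(-9,20 \right)}\right) = \left(11 - 420\right) \left(332 + \left(1 + 20\right)^{2}\right) = \left(11 - 420\right) \left(332 + 21^{2}\right) = - 409 \left(332 + 441\right) = \left(-409\right) 773 = -316157$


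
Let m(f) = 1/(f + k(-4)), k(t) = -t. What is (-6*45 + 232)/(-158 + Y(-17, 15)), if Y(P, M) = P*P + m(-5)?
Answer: -19/65 ≈ -0.29231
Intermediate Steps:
m(f) = 1/(4 + f) (m(f) = 1/(f - 1*(-4)) = 1/(f + 4) = 1/(4 + f))
Y(P, M) = -1 + P**2 (Y(P, M) = P*P + 1/(4 - 5) = P**2 + 1/(-1) = P**2 - 1 = -1 + P**2)
(-6*45 + 232)/(-158 + Y(-17, 15)) = (-6*45 + 232)/(-158 + (-1 + (-17)**2)) = (-270 + 232)/(-158 + (-1 + 289)) = -38/(-158 + 288) = -38/130 = -38*1/130 = -19/65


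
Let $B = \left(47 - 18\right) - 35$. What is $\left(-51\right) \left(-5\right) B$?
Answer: $-1530$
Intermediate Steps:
$B = -6$ ($B = \left(47 - 18\right) - 35 = 29 - 35 = -6$)
$\left(-51\right) \left(-5\right) B = \left(-51\right) \left(-5\right) \left(-6\right) = 255 \left(-6\right) = -1530$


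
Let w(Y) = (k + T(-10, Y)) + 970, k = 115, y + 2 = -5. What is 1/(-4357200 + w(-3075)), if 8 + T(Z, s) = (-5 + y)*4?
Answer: -1/4356171 ≈ -2.2956e-7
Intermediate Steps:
y = -7 (y = -2 - 5 = -7)
T(Z, s) = -56 (T(Z, s) = -8 + (-5 - 7)*4 = -8 - 12*4 = -8 - 48 = -56)
w(Y) = 1029 (w(Y) = (115 - 56) + 970 = 59 + 970 = 1029)
1/(-4357200 + w(-3075)) = 1/(-4357200 + 1029) = 1/(-4356171) = -1/4356171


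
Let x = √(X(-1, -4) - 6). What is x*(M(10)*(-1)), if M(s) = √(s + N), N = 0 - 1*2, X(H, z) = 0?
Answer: -4*I*√3 ≈ -6.9282*I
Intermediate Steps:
N = -2 (N = 0 - 2 = -2)
M(s) = √(-2 + s) (M(s) = √(s - 2) = √(-2 + s))
x = I*√6 (x = √(0 - 6) = √(-6) = I*√6 ≈ 2.4495*I)
x*(M(10)*(-1)) = (I*√6)*(√(-2 + 10)*(-1)) = (I*√6)*(√8*(-1)) = (I*√6)*((2*√2)*(-1)) = (I*√6)*(-2*√2) = -4*I*√3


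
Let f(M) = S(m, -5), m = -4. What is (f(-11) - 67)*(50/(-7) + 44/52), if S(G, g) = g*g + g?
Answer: 26931/91 ≈ 295.94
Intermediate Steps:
S(G, g) = g + g² (S(G, g) = g² + g = g + g²)
f(M) = 20 (f(M) = -5*(1 - 5) = -5*(-4) = 20)
(f(-11) - 67)*(50/(-7) + 44/52) = (20 - 67)*(50/(-7) + 44/52) = -47*(50*(-⅐) + 44*(1/52)) = -47*(-50/7 + 11/13) = -47*(-573/91) = 26931/91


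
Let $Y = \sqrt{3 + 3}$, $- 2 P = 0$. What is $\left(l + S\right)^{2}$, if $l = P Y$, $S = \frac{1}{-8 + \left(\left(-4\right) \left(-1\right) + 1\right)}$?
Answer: $\frac{1}{9} \approx 0.11111$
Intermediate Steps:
$P = 0$ ($P = \left(- \frac{1}{2}\right) 0 = 0$)
$Y = \sqrt{6} \approx 2.4495$
$S = - \frac{1}{3}$ ($S = \frac{1}{-8 + \left(4 + 1\right)} = \frac{1}{-8 + 5} = \frac{1}{-3} = - \frac{1}{3} \approx -0.33333$)
$l = 0$ ($l = 0 \sqrt{6} = 0$)
$\left(l + S\right)^{2} = \left(0 - \frac{1}{3}\right)^{2} = \left(- \frac{1}{3}\right)^{2} = \frac{1}{9}$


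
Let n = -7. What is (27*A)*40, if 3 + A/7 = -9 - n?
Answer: -37800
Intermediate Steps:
A = -35 (A = -21 + 7*(-9 - 1*(-7)) = -21 + 7*(-9 + 7) = -21 + 7*(-2) = -21 - 14 = -35)
(27*A)*40 = (27*(-35))*40 = -945*40 = -37800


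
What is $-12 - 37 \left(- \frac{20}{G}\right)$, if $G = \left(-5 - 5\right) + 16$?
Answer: $\frac{334}{3} \approx 111.33$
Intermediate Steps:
$G = 6$ ($G = -10 + 16 = 6$)
$-12 - 37 \left(- \frac{20}{G}\right) = -12 - 37 \left(- \frac{20}{6}\right) = -12 - 37 \left(\left(-20\right) \frac{1}{6}\right) = -12 - - \frac{370}{3} = -12 + \frac{370}{3} = \frac{334}{3}$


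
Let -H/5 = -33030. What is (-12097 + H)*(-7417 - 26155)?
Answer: -5138295316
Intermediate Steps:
H = 165150 (H = -5*(-33030) = 165150)
(-12097 + H)*(-7417 - 26155) = (-12097 + 165150)*(-7417 - 26155) = 153053*(-33572) = -5138295316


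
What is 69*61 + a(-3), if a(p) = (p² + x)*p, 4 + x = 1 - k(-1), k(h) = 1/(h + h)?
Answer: 8379/2 ≈ 4189.5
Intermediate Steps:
k(h) = 1/(2*h)
x = -5/2 (x = -4 + (1 - 1/(2*(-1))) = -4 + (1 - (-1)/2) = -4 + (1 - 1*(-½)) = -4 + (1 + ½) = -4 + 3/2 = -5/2 ≈ -2.5000)
a(p) = p*(-5/2 + p²) (a(p) = (p² - 5/2)*p = (-5/2 + p²)*p = p*(-5/2 + p²))
69*61 + a(-3) = 69*61 - 3*(-5/2 + (-3)²) = 4209 - 3*(-5/2 + 9) = 4209 - 3*13/2 = 4209 - 39/2 = 8379/2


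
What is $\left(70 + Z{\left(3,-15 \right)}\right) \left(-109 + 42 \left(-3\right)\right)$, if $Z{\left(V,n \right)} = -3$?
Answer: $-15745$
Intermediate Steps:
$\left(70 + Z{\left(3,-15 \right)}\right) \left(-109 + 42 \left(-3\right)\right) = \left(70 - 3\right) \left(-109 + 42 \left(-3\right)\right) = 67 \left(-109 - 126\right) = 67 \left(-235\right) = -15745$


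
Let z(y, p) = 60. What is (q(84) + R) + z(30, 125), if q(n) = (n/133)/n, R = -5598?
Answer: -736553/133 ≈ -5538.0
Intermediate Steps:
q(n) = 1/133 (q(n) = (n*(1/133))/n = (n/133)/n = 1/133)
(q(84) + R) + z(30, 125) = (1/133 - 5598) + 60 = -744533/133 + 60 = -736553/133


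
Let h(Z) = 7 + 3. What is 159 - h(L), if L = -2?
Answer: 149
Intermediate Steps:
h(Z) = 10
159 - h(L) = 159 - 1*10 = 159 - 10 = 149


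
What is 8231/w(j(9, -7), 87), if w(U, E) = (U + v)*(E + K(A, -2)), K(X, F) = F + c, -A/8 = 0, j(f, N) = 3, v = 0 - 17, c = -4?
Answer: -8231/1134 ≈ -7.2584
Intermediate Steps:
v = -17
A = 0 (A = -8*0 = 0)
K(X, F) = -4 + F (K(X, F) = F - 4 = -4 + F)
w(U, E) = (-17 + U)*(-6 + E) (w(U, E) = (U - 17)*(E + (-4 - 2)) = (-17 + U)*(E - 6) = (-17 + U)*(-6 + E))
8231/w(j(9, -7), 87) = 8231/(102 - 17*87 - 6*3 + 87*3) = 8231/(102 - 1479 - 18 + 261) = 8231/(-1134) = 8231*(-1/1134) = -8231/1134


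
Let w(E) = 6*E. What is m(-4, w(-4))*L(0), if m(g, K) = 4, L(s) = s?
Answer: 0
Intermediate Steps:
m(-4, w(-4))*L(0) = 4*0 = 0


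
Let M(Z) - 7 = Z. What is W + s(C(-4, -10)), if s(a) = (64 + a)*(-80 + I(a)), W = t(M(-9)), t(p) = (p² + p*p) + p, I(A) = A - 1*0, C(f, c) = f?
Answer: -5034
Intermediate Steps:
M(Z) = 7 + Z
I(A) = A (I(A) = A + 0 = A)
t(p) = p + 2*p² (t(p) = (p² + p²) + p = 2*p² + p = p + 2*p²)
W = 6 (W = (7 - 9)*(1 + 2*(7 - 9)) = -2*(1 + 2*(-2)) = -2*(1 - 4) = -2*(-3) = 6)
s(a) = (-80 + a)*(64 + a) (s(a) = (64 + a)*(-80 + a) = (-80 + a)*(64 + a))
W + s(C(-4, -10)) = 6 + (-5120 + (-4)² - 16*(-4)) = 6 + (-5120 + 16 + 64) = 6 - 5040 = -5034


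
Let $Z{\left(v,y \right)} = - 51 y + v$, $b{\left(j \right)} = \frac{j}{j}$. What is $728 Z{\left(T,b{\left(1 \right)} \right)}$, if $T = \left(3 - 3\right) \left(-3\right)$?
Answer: $-37128$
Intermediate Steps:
$b{\left(j \right)} = 1$
$T = 0$ ($T = 0 \left(-3\right) = 0$)
$Z{\left(v,y \right)} = v - 51 y$
$728 Z{\left(T,b{\left(1 \right)} \right)} = 728 \left(0 - 51\right) = 728 \left(-51\right) = -37128$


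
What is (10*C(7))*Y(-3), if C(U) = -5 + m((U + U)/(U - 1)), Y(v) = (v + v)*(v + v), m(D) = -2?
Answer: -2520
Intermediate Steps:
Y(v) = 4*v**2 (Y(v) = (2*v)*(2*v) = 4*v**2)
C(U) = -7 (C(U) = -5 - 2 = -7)
(10*C(7))*Y(-3) = (10*(-7))*(4*(-3)**2) = -280*9 = -70*36 = -2520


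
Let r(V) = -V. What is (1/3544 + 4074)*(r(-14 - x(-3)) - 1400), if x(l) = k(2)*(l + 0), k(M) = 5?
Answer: -20227998057/3544 ≈ -5.7077e+6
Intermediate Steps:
x(l) = 5*l (x(l) = 5*(l + 0) = 5*l)
(1/3544 + 4074)*(r(-14 - x(-3)) - 1400) = (1/3544 + 4074)*(-(-14 - 5*(-3)) - 1400) = (1/3544 + 4074)*(-(-14 - 1*(-15)) - 1400) = 14438257*(-(-14 + 15) - 1400)/3544 = 14438257*(-1*1 - 1400)/3544 = 14438257*(-1 - 1400)/3544 = (14438257/3544)*(-1401) = -20227998057/3544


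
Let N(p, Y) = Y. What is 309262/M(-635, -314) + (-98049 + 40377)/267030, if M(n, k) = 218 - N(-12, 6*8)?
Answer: 152911903/84065 ≈ 1819.0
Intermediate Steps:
M(n, k) = 170 (M(n, k) = 218 - 6*8 = 218 - 1*48 = 218 - 48 = 170)
309262/M(-635, -314) + (-98049 + 40377)/267030 = 309262/170 + (-98049 + 40377)/267030 = 309262*(1/170) - 57672*1/267030 = 154631/85 - 1068/4945 = 152911903/84065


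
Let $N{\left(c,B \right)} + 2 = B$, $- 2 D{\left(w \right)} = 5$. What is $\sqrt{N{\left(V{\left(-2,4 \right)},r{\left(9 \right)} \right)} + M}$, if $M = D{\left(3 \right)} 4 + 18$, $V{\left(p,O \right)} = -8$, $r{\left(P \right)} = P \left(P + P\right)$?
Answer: $2 \sqrt{42} \approx 12.961$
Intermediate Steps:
$r{\left(P \right)} = 2 P^{2}$ ($r{\left(P \right)} = P 2 P = 2 P^{2}$)
$D{\left(w \right)} = - \frac{5}{2}$ ($D{\left(w \right)} = \left(- \frac{1}{2}\right) 5 = - \frac{5}{2}$)
$N{\left(c,B \right)} = -2 + B$
$M = 8$ ($M = \left(- \frac{5}{2}\right) 4 + 18 = -10 + 18 = 8$)
$\sqrt{N{\left(V{\left(-2,4 \right)},r{\left(9 \right)} \right)} + M} = \sqrt{\left(-2 + 2 \cdot 9^{2}\right) + 8} = \sqrt{\left(-2 + 2 \cdot 81\right) + 8} = \sqrt{\left(-2 + 162\right) + 8} = \sqrt{160 + 8} = \sqrt{168} = 2 \sqrt{42}$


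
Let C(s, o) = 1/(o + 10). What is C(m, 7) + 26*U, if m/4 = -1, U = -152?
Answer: -67183/17 ≈ -3951.9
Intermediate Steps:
m = -4 (m = 4*(-1) = -4)
C(s, o) = 1/(10 + o)
C(m, 7) + 26*U = 1/(10 + 7) + 26*(-152) = 1/17 - 3952 = -67183/17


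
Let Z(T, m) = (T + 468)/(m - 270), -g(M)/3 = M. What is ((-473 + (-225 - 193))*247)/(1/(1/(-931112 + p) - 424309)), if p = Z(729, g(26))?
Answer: 10085987331370516995/108009391 ≈ 9.3381e+10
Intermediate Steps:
g(M) = -3*M
Z(T, m) = (468 + T)/(-270 + m)
p = -399/116 (p = (468 + 729)/(-270 - 3*26) = 1197/(-270 - 78) = 1197/(-348) = -1/348*1197 = -399/116 ≈ -3.4397)
((-473 + (-225 - 193))*247)/(1/(1/(-931112 + p) - 424309)) = ((-473 + (-225 - 193))*247)/(1/(1/(-931112 - 399/116) - 424309)) = ((-473 - 418)*247)/(1/(1/(-108009391/116) - 424309)) = (-891*247)/(1/(-116/108009391 - 424309)) = -220077/(1/(-45829356685935/108009391)) = -220077/(-108009391/45829356685935) = -220077*(-45829356685935/108009391) = 10085987331370516995/108009391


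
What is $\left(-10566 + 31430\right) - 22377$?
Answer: $-1513$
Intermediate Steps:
$\left(-10566 + 31430\right) - 22377 = 20864 - 22377 = -1513$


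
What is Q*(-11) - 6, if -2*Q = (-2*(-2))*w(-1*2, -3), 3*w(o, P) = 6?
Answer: 38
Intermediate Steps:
w(o, P) = 2 (w(o, P) = (⅓)*6 = 2)
Q = -4 (Q = -(-2*(-2))*2/2 = -2*2 = -½*8 = -4)
Q*(-11) - 6 = -4*(-11) - 6 = 44 - 6 = 38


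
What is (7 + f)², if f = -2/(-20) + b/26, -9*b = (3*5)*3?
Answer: 201601/4225 ≈ 47.716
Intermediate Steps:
b = -5 (b = -3*5*3/9 = -5*3/3 = -⅑*45 = -5)
f = -6/65 (f = -2/(-20) - 5/26 = -2*(-1/20) - 5*1/26 = ⅒ - 5/26 = -6/65 ≈ -0.092308)
(7 + f)² = (7 - 6/65)² = (449/65)² = 201601/4225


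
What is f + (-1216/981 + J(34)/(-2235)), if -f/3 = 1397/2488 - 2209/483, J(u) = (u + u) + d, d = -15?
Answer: 3153755072077/292753119960 ≈ 10.773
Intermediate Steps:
J(u) = -15 + 2*u (J(u) = (u + u) - 15 = 2*u - 15 = -15 + 2*u)
f = 4821241/400568 (f = -3*(1397/2488 - 2209/483) = -3*(-4821241/1201704) = 4821241/400568 ≈ 12.036)
f + (-1216/981 + J(34)/(-2235)) = 4821241/400568 + (-1216/981 + (-15 + 2*34)/(-2235)) = 4821241/400568 + (-1216*1/981 + (-15 + 68)*(-1/2235)) = 4821241/400568 + (-1216/981 + 53*(-1/2235)) = 4821241/400568 + (-1216/981 - 53/2235) = 4821241/400568 - 923251/730845 = 3153755072077/292753119960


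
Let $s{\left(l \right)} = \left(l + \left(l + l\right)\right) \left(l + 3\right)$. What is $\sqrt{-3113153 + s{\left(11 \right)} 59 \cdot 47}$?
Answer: $i \sqrt{1832027} \approx 1353.5 i$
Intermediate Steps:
$s{\left(l \right)} = 3 l \left(3 + l\right)$ ($s{\left(l \right)} = \left(l + 2 l\right) \left(3 + l\right) = 3 l \left(3 + l\right)$)
$\sqrt{-3113153 + s{\left(11 \right)} 59 \cdot 47} = \sqrt{-3113153 + 3 \cdot 11 \left(3 + 11\right) 59 \cdot 47} = \sqrt{-3113153 + 3 \cdot 11 \cdot 14 \cdot 59 \cdot 47} = \sqrt{-3113153 + 462 \cdot 59 \cdot 47} = \sqrt{-3113153 + 27258 \cdot 47} = \sqrt{-3113153 + 1281126} = \sqrt{-1832027} = i \sqrt{1832027}$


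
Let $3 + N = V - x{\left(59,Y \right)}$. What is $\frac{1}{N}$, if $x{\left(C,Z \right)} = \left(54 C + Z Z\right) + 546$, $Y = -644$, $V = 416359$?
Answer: $- \frac{1}{2112} \approx -0.00047348$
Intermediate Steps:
$x{\left(C,Z \right)} = 546 + Z^{2} + 54 C$ ($x{\left(C,Z \right)} = \left(54 C + Z^{2}\right) + 546 = \left(Z^{2} + 54 C\right) + 546 = 546 + Z^{2} + 54 C$)
$N = -2112$ ($N = -3 + \left(416359 - \left(546 + \left(-644\right)^{2} + 54 \cdot 59\right)\right) = -3 + \left(416359 - \left(546 + 414736 + 3186\right)\right) = -3 + \left(416359 - 418468\right) = -3 - 2109 = -2112$)
$\frac{1}{N} = \frac{1}{-2112} = - \frac{1}{2112}$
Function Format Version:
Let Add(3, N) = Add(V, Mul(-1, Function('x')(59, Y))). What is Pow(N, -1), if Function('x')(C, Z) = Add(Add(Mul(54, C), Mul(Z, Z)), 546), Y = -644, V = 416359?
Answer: Rational(-1, 2112) ≈ -0.00047348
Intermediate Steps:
Function('x')(C, Z) = Add(546, Pow(Z, 2), Mul(54, C)) (Function('x')(C, Z) = Add(Add(Mul(54, C), Pow(Z, 2)), 546) = Add(Add(Pow(Z, 2), Mul(54, C)), 546) = Add(546, Pow(Z, 2), Mul(54, C)))
N = -2112 (N = Add(-3, Add(416359, Mul(-1, Add(546, Pow(-644, 2), Mul(54, 59))))) = Add(-3, Add(416359, Mul(-1, Add(546, 414736, 3186)))) = Add(-3, Add(416359, Mul(-1, 418468))) = Add(-3, Add(416359, -418468)) = Add(-3, -2109) = -2112)
Pow(N, -1) = Pow(-2112, -1) = Rational(-1, 2112)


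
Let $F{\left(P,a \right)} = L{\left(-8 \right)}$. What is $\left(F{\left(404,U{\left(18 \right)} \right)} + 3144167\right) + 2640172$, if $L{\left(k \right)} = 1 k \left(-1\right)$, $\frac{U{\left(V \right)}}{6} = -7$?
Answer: $5784347$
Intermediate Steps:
$U{\left(V \right)} = -42$ ($U{\left(V \right)} = 6 \left(-7\right) = -42$)
$L{\left(k \right)} = - k$ ($L{\left(k \right)} = k \left(-1\right) = - k$)
$F{\left(P,a \right)} = 8$ ($F{\left(P,a \right)} = \left(-1\right) \left(-8\right) = 8$)
$\left(F{\left(404,U{\left(18 \right)} \right)} + 3144167\right) + 2640172 = \left(8 + 3144167\right) + 2640172 = 3144175 + 2640172 = 5784347$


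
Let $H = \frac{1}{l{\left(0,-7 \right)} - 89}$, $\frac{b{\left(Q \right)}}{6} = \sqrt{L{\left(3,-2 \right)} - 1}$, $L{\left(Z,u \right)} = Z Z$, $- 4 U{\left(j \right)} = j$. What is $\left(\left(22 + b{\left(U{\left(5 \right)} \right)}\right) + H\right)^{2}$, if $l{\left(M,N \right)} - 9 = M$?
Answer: $\frac{4937281}{6400} + \frac{5277 \sqrt{2}}{10} \approx 1517.7$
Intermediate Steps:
$U{\left(j \right)} = - \frac{j}{4}$
$L{\left(Z,u \right)} = Z^{2}$
$l{\left(M,N \right)} = 9 + M$
$b{\left(Q \right)} = 12 \sqrt{2}$ ($b{\left(Q \right)} = 6 \sqrt{3^{2} - 1} = 6 \sqrt{9 - 1} = 6 \sqrt{8} = 6 \cdot 2 \sqrt{2} = 12 \sqrt{2}$)
$H = - \frac{1}{80}$ ($H = \frac{1}{\left(9 + 0\right) - 89} = \frac{1}{9 - 89} = \frac{1}{-80} = - \frac{1}{80} \approx -0.0125$)
$\left(\left(22 + b{\left(U{\left(5 \right)} \right)}\right) + H\right)^{2} = \left(\left(22 + 12 \sqrt{2}\right) - \frac{1}{80}\right)^{2} = \left(\frac{1759}{80} + 12 \sqrt{2}\right)^{2}$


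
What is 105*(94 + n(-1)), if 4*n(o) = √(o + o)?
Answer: 9870 + 105*I*√2/4 ≈ 9870.0 + 37.123*I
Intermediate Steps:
n(o) = √2*√o/4 (n(o) = √(o + o)/4 = √(2*o)/4 = (√2*√o)/4 = √2*√o/4)
105*(94 + n(-1)) = 105*(94 + √2*√(-1)/4) = 105*(94 + √2*I/4) = 105*(94 + I*√2/4) = 9870 + 105*I*√2/4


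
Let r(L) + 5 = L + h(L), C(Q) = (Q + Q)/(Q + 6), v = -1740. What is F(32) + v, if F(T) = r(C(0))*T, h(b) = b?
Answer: -1900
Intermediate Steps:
C(Q) = 2*Q/(6 + Q) (C(Q) = (2*Q)/(6 + Q) = 2*Q/(6 + Q))
r(L) = -5 + 2*L (r(L) = -5 + (L + L) = -5 + 2*L)
F(T) = -5*T (F(T) = (-5 + 2*(2*0/(6 + 0)))*T = (-5 + 2*(2*0/6))*T = (-5 + 2*(2*0*(1/6)))*T = (-5 + 2*0)*T = (-5 + 0)*T = -5*T)
F(32) + v = -5*32 - 1740 = -160 - 1740 = -1900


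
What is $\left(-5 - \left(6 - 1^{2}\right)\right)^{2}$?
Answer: $100$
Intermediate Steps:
$\left(-5 - \left(6 - 1^{2}\right)\right)^{2} = \left(-5 + \left(1 - 6\right)\right)^{2} = \left(-5 - 5\right)^{2} = \left(-10\right)^{2} = 100$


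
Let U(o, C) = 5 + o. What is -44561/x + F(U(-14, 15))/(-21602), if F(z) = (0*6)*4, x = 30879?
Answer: -44561/30879 ≈ -1.4431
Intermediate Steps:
F(z) = 0 (F(z) = 0*4 = 0)
-44561/x + F(U(-14, 15))/(-21602) = -44561/30879 + 0/(-21602) = -44561*1/30879 + 0*(-1/21602) = -44561/30879 + 0 = -44561/30879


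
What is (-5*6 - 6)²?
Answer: 1296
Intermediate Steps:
(-5*6 - 6)² = (-30 - 6)² = (-36)² = 1296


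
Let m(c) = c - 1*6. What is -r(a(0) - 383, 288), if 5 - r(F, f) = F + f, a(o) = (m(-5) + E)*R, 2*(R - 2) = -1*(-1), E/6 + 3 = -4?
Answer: -465/2 ≈ -232.50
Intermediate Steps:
m(c) = -6 + c (m(c) = c - 6 = -6 + c)
E = -42 (E = -18 + 6*(-4) = -18 - 24 = -42)
R = 5/2 (R = 2 + (-1*(-1))/2 = 2 + (½)*1 = 2 + ½ = 5/2 ≈ 2.5000)
a(o) = -265/2 (a(o) = ((-6 - 5) - 42)*(5/2) = (-11 - 42)*(5/2) = -53*5/2 = -265/2)
r(F, f) = 5 - F - f (r(F, f) = 5 - (F + f) = 5 + (-F - f) = 5 - F - f)
-r(a(0) - 383, 288) = -(5 - (-265/2 - 383) - 1*288) = -(5 - 1*(-1031/2) - 288) = -(5 + 1031/2 - 288) = -1*465/2 = -465/2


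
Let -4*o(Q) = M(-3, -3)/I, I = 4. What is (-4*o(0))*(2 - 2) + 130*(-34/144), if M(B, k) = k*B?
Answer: -1105/36 ≈ -30.694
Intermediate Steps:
M(B, k) = B*k
o(Q) = -9/16 (o(Q) = -(-3*(-3))/(4*4) = -9/(4*4) = -1/4*9/4 = -9/16)
(-4*o(0))*(2 - 2) + 130*(-34/144) = (-4*(-9/16))*(2 - 2) + 130*(-34/144) = (9/4)*0 + 130*(-34*1/144) = 0 + 130*(-17/72) = 0 - 1105/36 = -1105/36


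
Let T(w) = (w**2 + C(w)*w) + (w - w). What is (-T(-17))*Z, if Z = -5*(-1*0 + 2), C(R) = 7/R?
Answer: 2960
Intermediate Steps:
T(w) = 7 + w**2 (T(w) = (w**2 + (7/w)*w) + (w - w) = (w**2 + 7) + 0 = (7 + w**2) + 0 = 7 + w**2)
Z = -10 (Z = -5*(0 + 2) = -5*2 = -10)
(-T(-17))*Z = -(7 + (-17)**2)*(-10) = -(7 + 289)*(-10) = -1*296*(-10) = -296*(-10) = 2960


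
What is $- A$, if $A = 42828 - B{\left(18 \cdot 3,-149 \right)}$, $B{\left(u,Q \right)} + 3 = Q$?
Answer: $-42980$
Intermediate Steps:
$B{\left(u,Q \right)} = -3 + Q$
$A = 42980$ ($A = 42828 - \left(-3 - 149\right) = 42828 - -152 = 42828 + 152 = 42980$)
$- A = \left(-1\right) 42980 = -42980$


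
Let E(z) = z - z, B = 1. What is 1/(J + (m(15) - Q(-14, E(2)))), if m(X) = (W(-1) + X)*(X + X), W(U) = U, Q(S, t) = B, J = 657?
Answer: 1/1076 ≈ 0.00092937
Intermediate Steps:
E(z) = 0
Q(S, t) = 1
m(X) = 2*X*(-1 + X) (m(X) = (-1 + X)*(X + X) = (-1 + X)*(2*X) = 2*X*(-1 + X))
1/(J + (m(15) - Q(-14, E(2)))) = 1/(657 + (2*15*(-1 + 15) - 1*1)) = 1/(657 + (2*15*14 - 1)) = 1/(657 + (420 - 1)) = 1/(657 + 419) = 1/1076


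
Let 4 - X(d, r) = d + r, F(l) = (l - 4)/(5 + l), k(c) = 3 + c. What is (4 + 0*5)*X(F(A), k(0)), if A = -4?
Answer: 36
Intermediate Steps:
F(l) = (-4 + l)/(5 + l)
X(d, r) = 4 - d - r (X(d, r) = 4 - (d + r) = 4 + (-d - r) = 4 - d - r)
(4 + 0*5)*X(F(A), k(0)) = (4 + 0*5)*(4 - (-4 - 4)/(5 - 4) - (3 + 0)) = (4 + 0)*(4 - (-8)/1 - 1*3) = 4*(4 - (-8) - 3) = 4*(4 - 1*(-8) - 3) = 4*(4 + 8 - 3) = 4*9 = 36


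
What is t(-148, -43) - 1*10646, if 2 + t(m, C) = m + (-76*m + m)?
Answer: 304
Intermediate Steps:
t(m, C) = -2 - 74*m (t(m, C) = -2 + (m + (-76*m + m)) = -2 + (m - 75*m) = -2 - 74*m)
t(-148, -43) - 1*10646 = (-2 - 74*(-148)) - 1*10646 = (-2 + 10952) - 10646 = 10950 - 10646 = 304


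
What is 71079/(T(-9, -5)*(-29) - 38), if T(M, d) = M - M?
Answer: -3741/2 ≈ -1870.5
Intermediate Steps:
T(M, d) = 0
71079/(T(-9, -5)*(-29) - 38) = 71079/(0*(-29) - 38) = 71079/(0 - 38) = 71079/(-38) = 71079*(-1/38) = -3741/2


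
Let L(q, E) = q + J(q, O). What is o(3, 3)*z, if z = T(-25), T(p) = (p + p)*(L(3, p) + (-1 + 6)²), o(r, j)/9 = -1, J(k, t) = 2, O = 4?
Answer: 13500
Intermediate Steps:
o(r, j) = -9 (o(r, j) = 9*(-1) = -9)
L(q, E) = 2 + q (L(q, E) = q + 2 = 2 + q)
T(p) = 60*p (T(p) = (p + p)*((2 + 3) + (-1 + 6)²) = (2*p)*(5 + 5²) = (2*p)*(5 + 25) = (2*p)*30 = 60*p)
z = -1500 (z = 60*(-25) = -1500)
o(3, 3)*z = -9*(-1500) = 13500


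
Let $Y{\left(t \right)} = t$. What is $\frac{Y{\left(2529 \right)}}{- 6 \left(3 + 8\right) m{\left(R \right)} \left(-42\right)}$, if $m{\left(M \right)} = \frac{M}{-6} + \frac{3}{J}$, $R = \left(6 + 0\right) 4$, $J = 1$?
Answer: $- \frac{281}{308} \approx -0.91234$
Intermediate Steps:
$R = 24$ ($R = 6 \cdot 4 = 24$)
$m{\left(M \right)} = 3 - \frac{M}{6}$ ($m{\left(M \right)} = \frac{M}{-6} + \frac{3}{1} = M \left(- \frac{1}{6}\right) + 3 \cdot 1 = - \frac{M}{6} + 3 = 3 - \frac{M}{6}$)
$\frac{Y{\left(2529 \right)}}{- 6 \left(3 + 8\right) m{\left(R \right)} \left(-42\right)} = \frac{2529}{- 6 \left(3 + 8\right) \left(3 - 4\right) \left(-42\right)} = \frac{2529}{\left(-6\right) 11 \left(3 - 4\right) \left(-42\right)} = \frac{2529}{\left(-66\right) \left(-1\right) \left(-42\right)} = \frac{2529}{66 \left(-42\right)} = \frac{2529}{-2772} = 2529 \left(- \frac{1}{2772}\right) = - \frac{281}{308}$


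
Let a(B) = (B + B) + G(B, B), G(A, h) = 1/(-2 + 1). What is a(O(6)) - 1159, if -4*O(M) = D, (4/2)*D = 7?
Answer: -4647/4 ≈ -1161.8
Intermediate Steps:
D = 7/2 (D = (½)*7 = 7/2 ≈ 3.5000)
G(A, h) = -1 (G(A, h) = 1/(-1) = -1)
O(M) = -7/8 (O(M) = -¼*7/2 = -7/8)
a(B) = -1 + 2*B (a(B) = (B + B) - 1 = 2*B - 1 = -1 + 2*B)
a(O(6)) - 1159 = (-1 + 2*(-7/8)) - 1159 = (-1 - 7/4) - 1159 = -11/4 - 1159 = -4647/4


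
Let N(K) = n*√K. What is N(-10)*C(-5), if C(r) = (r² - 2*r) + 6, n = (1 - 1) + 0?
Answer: 0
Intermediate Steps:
n = 0 (n = 0 + 0 = 0)
C(r) = 6 + r² - 2*r
N(K) = 0 (N(K) = 0*√K = 0)
N(-10)*C(-5) = 0*(6 + (-5)² - 2*(-5)) = 0*(6 + 25 + 10) = 0*41 = 0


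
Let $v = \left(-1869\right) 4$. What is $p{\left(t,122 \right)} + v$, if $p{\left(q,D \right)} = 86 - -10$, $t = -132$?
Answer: $-7380$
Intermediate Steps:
$v = -7476$
$p{\left(q,D \right)} = 96$ ($p{\left(q,D \right)} = 86 + 10 = 96$)
$p{\left(t,122 \right)} + v = 96 - 7476 = -7380$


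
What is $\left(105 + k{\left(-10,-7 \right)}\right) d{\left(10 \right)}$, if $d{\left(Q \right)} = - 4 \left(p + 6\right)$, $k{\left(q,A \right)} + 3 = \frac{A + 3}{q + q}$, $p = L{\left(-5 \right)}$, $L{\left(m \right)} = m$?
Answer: $- \frac{2044}{5} \approx -408.8$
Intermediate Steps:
$p = -5$
$k{\left(q,A \right)} = -3 + \frac{3 + A}{2 q}$ ($k{\left(q,A \right)} = -3 + \frac{A + 3}{q + q} = -3 + \frac{3 + A}{2 q}$)
$d{\left(Q \right)} = -4$ ($d{\left(Q \right)} = - 4 \left(-5 + 6\right) = \left(-4\right) 1 = -4$)
$\left(105 + k{\left(-10,-7 \right)}\right) d{\left(10 \right)} = \left(105 + \frac{3 - 7 - -60}{2 \left(-10\right)}\right) \left(-4\right) = \left(105 + \frac{1}{2} \left(- \frac{1}{10}\right) \left(3 - 7 + 60\right)\right) \left(-4\right) = \left(105 + \frac{1}{2} \left(- \frac{1}{10}\right) 56\right) \left(-4\right) = \left(105 - \frac{14}{5}\right) \left(-4\right) = \frac{511}{5} \left(-4\right) = - \frac{2044}{5}$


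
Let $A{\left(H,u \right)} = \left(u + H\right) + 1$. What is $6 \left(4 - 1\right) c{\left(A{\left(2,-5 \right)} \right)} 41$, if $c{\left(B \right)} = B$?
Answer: $-1476$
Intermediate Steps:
$A{\left(H,u \right)} = 1 + H + u$ ($A{\left(H,u \right)} = \left(H + u\right) + 1 = 1 + H + u$)
$6 \left(4 - 1\right) c{\left(A{\left(2,-5 \right)} \right)} 41 = 6 \left(4 - 1\right) \left(1 + 2 - 5\right) 41 = 6 \cdot 3 \left(-2\right) 41 = 18 \left(-2\right) 41 = \left(-36\right) 41 = -1476$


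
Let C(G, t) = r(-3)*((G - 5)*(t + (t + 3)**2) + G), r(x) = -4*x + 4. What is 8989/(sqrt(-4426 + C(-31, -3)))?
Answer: -8989*I*sqrt(3194)/3194 ≈ -159.05*I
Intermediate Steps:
r(x) = 4 - 4*x
C(G, t) = 16*G + 16*(-5 + G)*(t + (3 + t)**2) (C(G, t) = (4 - 4*(-3))*((G - 5)*(t + (t + 3)**2) + G) = (4 + 12)*((-5 + G)*(t + (3 + t)**2) + G) = 16*(G + (-5 + G)*(t + (3 + t)**2)) = 16*G + 16*(-5 + G)*(t + (3 + t)**2))
8989/(sqrt(-4426 + C(-31, -3))) = 8989/(sqrt(-4426 + (-80*(-3) - 80*(3 - 3)**2 + 16*(-31) + 16*(-31)*(-3) + 16*(-31)*(3 - 3)**2))) = 8989/(sqrt(-4426 + (240 - 80*0**2 - 496 + 1488 + 16*(-31)*0**2))) = 8989/(sqrt(-4426 + (240 - 80*0 - 496 + 1488 + 16*(-31)*0))) = 8989/(sqrt(-4426 + (240 + 0 - 496 + 1488 + 0))) = 8989/(sqrt(-4426 + 1232)) = 8989/(sqrt(-3194)) = 8989/((I*sqrt(3194))) = 8989*(-I*sqrt(3194)/3194) = -8989*I*sqrt(3194)/3194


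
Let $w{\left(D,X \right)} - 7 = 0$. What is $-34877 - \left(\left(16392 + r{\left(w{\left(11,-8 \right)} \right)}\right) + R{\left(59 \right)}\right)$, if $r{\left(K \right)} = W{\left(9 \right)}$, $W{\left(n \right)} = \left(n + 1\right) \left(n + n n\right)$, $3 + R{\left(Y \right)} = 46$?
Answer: $-52212$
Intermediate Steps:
$w{\left(D,X \right)} = 7$ ($w{\left(D,X \right)} = 7 + 0 = 7$)
$R{\left(Y \right)} = 43$ ($R{\left(Y \right)} = -3 + 46 = 43$)
$W{\left(n \right)} = \left(1 + n\right) \left(n + n^{2}\right)$
$r{\left(K \right)} = 900$ ($r{\left(K \right)} = 9 \left(1 + 9^{2} + 2 \cdot 9\right) = 9 \left(1 + 81 + 18\right) = 9 \cdot 100 = 900$)
$-34877 - \left(\left(16392 + r{\left(w{\left(11,-8 \right)} \right)}\right) + R{\left(59 \right)}\right) = -34877 - \left(\left(16392 + 900\right) + 43\right) = -34877 - \left(17292 + 43\right) = -34877 - 17335 = -52212$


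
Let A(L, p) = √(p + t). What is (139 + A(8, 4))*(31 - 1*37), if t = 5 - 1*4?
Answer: -834 - 6*√5 ≈ -847.42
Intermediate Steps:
t = 1 (t = 5 - 4 = 1)
A(L, p) = √(1 + p) (A(L, p) = √(p + 1) = √(1 + p))
(139 + A(8, 4))*(31 - 1*37) = (139 + √(1 + 4))*(31 - 1*37) = (139 + √5)*(31 - 37) = (139 + √5)*(-6) = -834 - 6*√5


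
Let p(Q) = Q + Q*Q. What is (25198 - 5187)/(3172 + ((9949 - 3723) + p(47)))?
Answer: 20011/11654 ≈ 1.7171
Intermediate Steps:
p(Q) = Q + Q²
(25198 - 5187)/(3172 + ((9949 - 3723) + p(47))) = (25198 - 5187)/(3172 + ((9949 - 3723) + 47*(1 + 47))) = 20011/(3172 + (6226 + 47*48)) = 20011/(3172 + (6226 + 2256)) = 20011/(3172 + 8482) = 20011/11654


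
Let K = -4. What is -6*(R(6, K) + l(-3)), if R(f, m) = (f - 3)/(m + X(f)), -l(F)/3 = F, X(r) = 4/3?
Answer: -189/4 ≈ -47.250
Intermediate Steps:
X(r) = 4/3 (X(r) = 4*(1/3) = 4/3)
l(F) = -3*F
R(f, m) = (-3 + f)/(4/3 + m) (R(f, m) = (f - 3)/(m + 4/3) = (-3 + f)/(4/3 + m))
-6*(R(6, K) + l(-3)) = -6*(3*(-3 + 6)/(4 + 3*(-4)) - 3*(-3)) = -6*(3*3/(4 - 12) + 9) = -6*(3*3/(-8) + 9) = -6*(3*(-1/8)*3 + 9) = -6*(-9/8 + 9) = -6*63/8 = -189/4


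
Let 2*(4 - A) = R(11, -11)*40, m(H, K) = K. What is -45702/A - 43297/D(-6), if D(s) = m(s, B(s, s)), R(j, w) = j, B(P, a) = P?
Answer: 29711/4 ≈ 7427.8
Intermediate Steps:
D(s) = s
A = -216 (A = 4 - 11*40/2 = 4 - ½*440 = 4 - 220 = -216)
-45702/A - 43297/D(-6) = -45702/(-216) - 43297/(-6) = -45702*(-1/216) - 43297*(-⅙) = 2539/12 + 43297/6 = 29711/4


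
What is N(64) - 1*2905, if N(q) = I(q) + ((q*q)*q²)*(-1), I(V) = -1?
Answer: -16780122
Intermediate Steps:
N(q) = -1 - q⁴ (N(q) = -1 + ((q*q)*q²)*(-1) = -1 + (q²*q²)*(-1) = -1 + q⁴*(-1) = -1 - q⁴)
N(64) - 1*2905 = (-1 - 1*64⁴) - 1*2905 = (-1 - 1*16777216) - 2905 = (-1 - 16777216) - 2905 = -16777217 - 2905 = -16780122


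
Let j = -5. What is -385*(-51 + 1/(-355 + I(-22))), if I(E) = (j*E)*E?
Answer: 10897502/555 ≈ 19635.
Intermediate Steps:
I(E) = -5*E² (I(E) = (-5*E)*E = -5*E²)
-385*(-51 + 1/(-355 + I(-22))) = -385*(-51 + 1/(-355 - 5*(-22)²)) = -385*(-51 + 1/(-355 - 5*484)) = -385*(-51 + 1/(-355 - 2420)) = -385*(-51 + 1/(-2775)) = -385*(-51 - 1/2775) = -385*(-141526/2775) = 10897502/555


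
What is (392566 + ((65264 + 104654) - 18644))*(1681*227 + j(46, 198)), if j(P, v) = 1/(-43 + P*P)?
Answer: 143397891570560/691 ≈ 2.0752e+11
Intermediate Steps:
j(P, v) = 1/(-43 + P²)
(392566 + ((65264 + 104654) - 18644))*(1681*227 + j(46, 198)) = (392566 + ((65264 + 104654) - 18644))*(1681*227 + 1/(-43 + 46²)) = (392566 + (169918 - 18644))*(381587 + 1/(-43 + 2116)) = (392566 + 151274)*(381587 + 1/2073) = 543840*(381587 + 1/2073) = 543840*(791029852/2073) = 143397891570560/691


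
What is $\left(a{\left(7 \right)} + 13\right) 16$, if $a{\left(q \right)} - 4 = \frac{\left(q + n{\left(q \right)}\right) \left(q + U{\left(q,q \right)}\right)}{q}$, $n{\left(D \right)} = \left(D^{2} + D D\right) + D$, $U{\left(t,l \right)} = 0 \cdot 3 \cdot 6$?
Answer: $2064$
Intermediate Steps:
$U{\left(t,l \right)} = 0$ ($U{\left(t,l \right)} = 0 \cdot 6 = 0$)
$n{\left(D \right)} = D + 2 D^{2}$ ($n{\left(D \right)} = \left(D^{2} + D^{2}\right) + D = 2 D^{2} + D = D + 2 D^{2}$)
$a{\left(q \right)} = 4 + q + q \left(1 + 2 q\right)$ ($a{\left(q \right)} = 4 + \frac{\left(q + q \left(1 + 2 q\right)\right) \left(q + 0\right)}{q} = 4 + \frac{\left(q + q \left(1 + 2 q\right)\right) q}{q} = 4 + \frac{q \left(q + q \left(1 + 2 q\right)\right)}{q} = 4 + \left(q + q \left(1 + 2 q\right)\right) = 4 + q + q \left(1 + 2 q\right)$)
$\left(a{\left(7 \right)} + 13\right) 16 = \left(\left(4 + 2 \cdot 7 + 2 \cdot 7^{2}\right) + 13\right) 16 = \left(\left(4 + 14 + 2 \cdot 49\right) + 13\right) 16 = \left(\left(4 + 14 + 98\right) + 13\right) 16 = \left(116 + 13\right) 16 = 129 \cdot 16 = 2064$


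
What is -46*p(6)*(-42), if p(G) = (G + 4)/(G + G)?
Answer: 1610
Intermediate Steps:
p(G) = (4 + G)/(2*G) (p(G) = (4 + G)/((2*G)) = (4 + G)*(1/(2*G)) = (4 + G)/(2*G))
-46*p(6)*(-42) = -23*(4 + 6)/6*(-42) = -23*10/6*(-42) = -46*⅚*(-42) = -115/3*(-42) = 1610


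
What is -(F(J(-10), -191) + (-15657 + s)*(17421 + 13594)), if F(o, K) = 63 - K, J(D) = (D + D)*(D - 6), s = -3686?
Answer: 599922891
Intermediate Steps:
J(D) = 2*D*(-6 + D) (J(D) = (2*D)*(-6 + D) = 2*D*(-6 + D))
-(F(J(-10), -191) + (-15657 + s)*(17421 + 13594)) = -((63 - 1*(-191)) + (-15657 - 3686)*(17421 + 13594)) = -((63 + 191) - 19343*31015) = -(254 - 599923145) = -1*(-599922891) = 599922891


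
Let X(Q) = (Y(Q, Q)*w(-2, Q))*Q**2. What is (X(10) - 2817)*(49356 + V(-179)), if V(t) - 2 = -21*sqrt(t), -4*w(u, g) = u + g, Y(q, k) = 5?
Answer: -188399486 + 80157*I*sqrt(179) ≈ -1.884e+8 + 1.0724e+6*I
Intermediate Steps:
w(u, g) = -g/4 - u/4 (w(u, g) = -(u + g)/4 = -(g + u)/4 = -g/4 - u/4)
V(t) = 2 - 21*sqrt(t)
X(Q) = Q**2*(5/2 - 5*Q/4) (X(Q) = (5*(-Q/4 - 1/4*(-2)))*Q**2 = (5*(-Q/4 + 1/2))*Q**2 = (5*(1/2 - Q/4))*Q**2 = (5/2 - 5*Q/4)*Q**2 = Q**2*(5/2 - 5*Q/4))
(X(10) - 2817)*(49356 + V(-179)) = ((5/4)*10**2*(2 - 1*10) - 2817)*(49356 + (2 - 21*I*sqrt(179))) = ((5/4)*100*(2 - 10) - 2817)*(49356 + (2 - 21*I*sqrt(179))) = ((5/4)*100*(-8) - 2817)*(49356 + (2 - 21*I*sqrt(179))) = (-1000 - 2817)*(49358 - 21*I*sqrt(179)) = -3817*(49358 - 21*I*sqrt(179)) = -188399486 + 80157*I*sqrt(179)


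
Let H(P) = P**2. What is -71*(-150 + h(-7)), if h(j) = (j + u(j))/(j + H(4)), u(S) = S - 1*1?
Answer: 32305/3 ≈ 10768.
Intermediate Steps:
u(S) = -1 + S (u(S) = S - 1 = -1 + S)
h(j) = (-1 + 2*j)/(16 + j) (h(j) = (j + (-1 + j))/(j + 4**2) = (-1 + 2*j)/(j + 16) = (-1 + 2*j)/(16 + j))
-71*(-150 + h(-7)) = -71*(-150 + (-1 + 2*(-7))/(16 - 7)) = -71*(-150 + (-1 - 14)/9) = -71*(-150 + (1/9)*(-15)) = -71*(-150 - 5/3) = -71*(-455/3) = 32305/3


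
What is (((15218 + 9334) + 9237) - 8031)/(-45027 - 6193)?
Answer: -12879/25610 ≈ -0.50289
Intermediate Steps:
(((15218 + 9334) + 9237) - 8031)/(-45027 - 6193) = ((24552 + 9237) - 8031)/(-51220) = (33789 - 8031)*(-1/51220) = 25758*(-1/51220) = -12879/25610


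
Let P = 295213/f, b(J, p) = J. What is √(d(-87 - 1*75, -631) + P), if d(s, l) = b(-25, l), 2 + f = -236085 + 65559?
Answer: I*√9116826/584 ≈ 5.1702*I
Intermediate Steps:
f = -170528 (f = -2 + (-236085 + 65559) = -2 - 170526 = -170528)
d(s, l) = -25
P = -295213/170528 (P = 295213/(-170528) = 295213*(-1/170528) = -295213/170528 ≈ -1.7312)
√(d(-87 - 1*75, -631) + P) = √(-25 - 295213/170528) = √(-4558413/170528) = I*√9116826/584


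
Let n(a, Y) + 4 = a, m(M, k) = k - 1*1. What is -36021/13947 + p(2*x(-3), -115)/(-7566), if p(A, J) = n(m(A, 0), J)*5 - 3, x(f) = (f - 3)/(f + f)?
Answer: -45357395/17587167 ≈ -2.5790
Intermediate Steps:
m(M, k) = -1 + k (m(M, k) = k - 1 = -1 + k)
n(a, Y) = -4 + a
x(f) = (-3 + f)/(2*f) (x(f) = (-3 + f)/((2*f)) = (-3 + f)*(1/(2*f)) = (-3 + f)/(2*f))
p(A, J) = -28 (p(A, J) = (-4 + (-1 + 0))*5 - 3 = (-4 - 1)*5 - 3 = -5*5 - 3 = -25 - 3 = -28)
-36021/13947 + p(2*x(-3), -115)/(-7566) = -36021/13947 - 28/(-7566) = -36021*1/13947 - 28*(-1/7566) = -12007/4649 + 14/3783 = -45357395/17587167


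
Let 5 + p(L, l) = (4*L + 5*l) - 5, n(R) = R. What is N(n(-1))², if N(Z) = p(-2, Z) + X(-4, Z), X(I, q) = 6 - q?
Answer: 256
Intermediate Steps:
p(L, l) = -10 + 4*L + 5*l (p(L, l) = -5 + ((4*L + 5*l) - 5) = -5 + (-5 + 4*L + 5*l) = -10 + 4*L + 5*l)
N(Z) = -12 + 4*Z (N(Z) = (-10 + 4*(-2) + 5*Z) + (6 - Z) = (-10 - 8 + 5*Z) + (6 - Z) = (-18 + 5*Z) + (6 - Z) = -12 + 4*Z)
N(n(-1))² = (-12 + 4*(-1))² = (-12 - 4)² = (-16)² = 256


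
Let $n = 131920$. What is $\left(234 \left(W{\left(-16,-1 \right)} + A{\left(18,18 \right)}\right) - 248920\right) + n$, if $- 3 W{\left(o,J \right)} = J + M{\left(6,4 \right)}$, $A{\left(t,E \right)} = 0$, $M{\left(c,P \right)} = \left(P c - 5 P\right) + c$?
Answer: $-117702$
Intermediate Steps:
$M{\left(c,P \right)} = c - 5 P + P c$ ($M{\left(c,P \right)} = \left(- 5 P + P c\right) + c = c - 5 P + P c$)
$W{\left(o,J \right)} = - \frac{10}{3} - \frac{J}{3}$ ($W{\left(o,J \right)} = - \frac{J + \left(6 - 20 + 4 \cdot 6\right)}{3} = - \frac{J + \left(6 - 20 + 24\right)}{3} = - \frac{J + 10}{3} = - \frac{10 + J}{3} = - \frac{10}{3} - \frac{J}{3}$)
$\left(234 \left(W{\left(-16,-1 \right)} + A{\left(18,18 \right)}\right) - 248920\right) + n = \left(234 \left(\left(- \frac{10}{3} - - \frac{1}{3}\right) + 0\right) - 248920\right) + 131920 = \left(234 \left(\left(- \frac{10}{3} + \frac{1}{3}\right) + 0\right) - 248920\right) + 131920 = \left(234 \left(-3 + 0\right) - 248920\right) + 131920 = \left(234 \left(-3\right) - 248920\right) + 131920 = \left(-702 - 248920\right) + 131920 = -249622 + 131920 = -117702$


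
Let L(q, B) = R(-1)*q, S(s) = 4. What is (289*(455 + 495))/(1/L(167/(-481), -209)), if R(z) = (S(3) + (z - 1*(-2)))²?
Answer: -1146246250/481 ≈ -2.3830e+6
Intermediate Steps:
R(z) = (6 + z)² (R(z) = (4 + (z - 1*(-2)))² = (4 + (z + 2))² = (4 + (2 + z))² = (6 + z)²)
L(q, B) = 25*q (L(q, B) = (6 - 1)²*q = 5²*q = 25*q)
(289*(455 + 495))/(1/L(167/(-481), -209)) = (289*(455 + 495))/(1/(25*(167/(-481)))) = (289*950)/(1/(25*(167*(-1/481)))) = 274550/(1/(25*(-167/481))) = 274550/(1/(-4175/481)) = 274550/(-481/4175) = 274550*(-4175/481) = -1146246250/481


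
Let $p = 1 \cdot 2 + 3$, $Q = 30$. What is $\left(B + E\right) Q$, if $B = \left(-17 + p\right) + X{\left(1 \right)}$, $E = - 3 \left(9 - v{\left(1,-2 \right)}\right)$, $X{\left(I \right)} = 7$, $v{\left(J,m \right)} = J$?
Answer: $-870$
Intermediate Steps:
$p = 5$ ($p = 2 + 3 = 5$)
$E = -24$ ($E = - 3 \left(9 - 1\right) = \left(-3\right) 8 = -24$)
$B = -5$ ($B = \left(-17 + 5\right) + 7 = -12 + 7 = -5$)
$\left(B + E\right) Q = \left(-5 - 24\right) 30 = \left(-29\right) 30 = -870$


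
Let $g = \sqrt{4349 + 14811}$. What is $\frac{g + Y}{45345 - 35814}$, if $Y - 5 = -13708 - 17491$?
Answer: $- \frac{3466}{1059} + \frac{2 \sqrt{4790}}{9531} \approx -3.2584$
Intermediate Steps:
$g = 2 \sqrt{4790}$ ($g = \sqrt{19160} = 2 \sqrt{4790} \approx 138.42$)
$Y = -31194$ ($Y = 5 - 31199 = -31194$)
$\frac{g + Y}{45345 - 35814} = \frac{2 \sqrt{4790} - 31194}{45345 - 35814} = \frac{-31194 + 2 \sqrt{4790}}{45345 - 35814} = \frac{-31194 + 2 \sqrt{4790}}{9531} = \left(-31194 + 2 \sqrt{4790}\right) \frac{1}{9531} = - \frac{3466}{1059} + \frac{2 \sqrt{4790}}{9531}$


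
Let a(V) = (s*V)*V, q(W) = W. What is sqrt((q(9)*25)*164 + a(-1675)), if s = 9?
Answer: 15*sqrt(112389) ≈ 5028.7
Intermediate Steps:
a(V) = 9*V**2 (a(V) = (9*V)*V = 9*V**2)
sqrt((q(9)*25)*164 + a(-1675)) = sqrt((9*25)*164 + 9*(-1675)**2) = sqrt(225*164 + 9*2805625) = sqrt(36900 + 25250625) = sqrt(25287525) = 15*sqrt(112389)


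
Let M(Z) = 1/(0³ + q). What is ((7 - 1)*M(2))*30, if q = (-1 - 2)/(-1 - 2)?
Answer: 180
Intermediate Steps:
q = 1 (q = -3/(-3) = -3*(-⅓) = 1)
M(Z) = 1 (M(Z) = 1/(0³ + 1) = 1/(0 + 1) = 1/1 = 1)
((7 - 1)*M(2))*30 = ((7 - 1)*1)*30 = (6*1)*30 = 6*30 = 180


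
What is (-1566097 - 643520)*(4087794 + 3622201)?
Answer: -17036136021915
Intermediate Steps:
(-1566097 - 643520)*(4087794 + 3622201) = -2209617*7709995 = -17036136021915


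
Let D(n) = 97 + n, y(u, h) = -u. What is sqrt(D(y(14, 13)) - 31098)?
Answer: I*sqrt(31015) ≈ 176.11*I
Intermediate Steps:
sqrt(D(y(14, 13)) - 31098) = sqrt((97 - 1*14) - 31098) = sqrt((97 - 14) - 31098) = sqrt(83 - 31098) = sqrt(-31015) = I*sqrt(31015)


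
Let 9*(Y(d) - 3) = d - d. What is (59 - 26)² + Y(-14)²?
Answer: 1098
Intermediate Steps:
Y(d) = 3 (Y(d) = 3 + (d - d)/9 = 3 + (⅑)*0 = 3 + 0 = 3)
(59 - 26)² + Y(-14)² = (59 - 26)² + 3² = 33² + 9 = 1089 + 9 = 1098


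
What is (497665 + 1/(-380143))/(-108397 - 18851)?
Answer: -31530644349/8062072744 ≈ -3.9110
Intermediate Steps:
(497665 + 1/(-380143))/(-108397 - 18851) = (497665 - 1/380143)/(-127248) = (189183866094/380143)*(-1/127248) = -31530644349/8062072744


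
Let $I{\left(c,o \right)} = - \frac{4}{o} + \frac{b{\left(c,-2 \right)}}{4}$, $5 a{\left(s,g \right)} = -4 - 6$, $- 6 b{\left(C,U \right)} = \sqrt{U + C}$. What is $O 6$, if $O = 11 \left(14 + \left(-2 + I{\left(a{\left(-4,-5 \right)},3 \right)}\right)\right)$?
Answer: $704 - \frac{11 i}{2} \approx 704.0 - 5.5 i$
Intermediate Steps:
$b{\left(C,U \right)} = - \frac{\sqrt{C + U}}{6}$ ($b{\left(C,U \right)} = - \frac{\sqrt{U + C}}{6} = - \frac{\sqrt{C + U}}{6}$)
$a{\left(s,g \right)} = -2$ ($a{\left(s,g \right)} = \frac{-4 - 6}{5} = \frac{1}{5} \left(-10\right) = -2$)
$I{\left(c,o \right)} = - \frac{4}{o} - \frac{\sqrt{-2 + c}}{24}$ ($I{\left(c,o \right)} = - \frac{4}{o} + \frac{\left(- \frac{1}{6}\right) \sqrt{c - 2}}{4} = - \frac{4}{o} + - \frac{\sqrt{-2 + c}}{6} \cdot \frac{1}{4} = - \frac{4}{o} - \frac{\sqrt{-2 + c}}{24}$)
$O = \frac{352}{3} - \frac{11 i}{12}$ ($O = 11 \left(14 - \left(\frac{10}{3} + \frac{\sqrt{-2 - 2}}{24}\right)\right) = 11 \left(14 - \left(\frac{10}{3} + \frac{i}{12}\right)\right) = 11 \left(\frac{32}{3} - \frac{i}{12}\right) = \frac{352}{3} - \frac{11 i}{12} \approx 117.33 - 0.91667 i$)
$O 6 = \left(\frac{352}{3} - \frac{11 i}{12}\right) 6 = 704 - \frac{11 i}{2}$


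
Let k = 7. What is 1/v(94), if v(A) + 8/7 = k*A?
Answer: 7/4598 ≈ 0.0015224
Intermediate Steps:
v(A) = -8/7 + 7*A
1/v(94) = 1/(-8/7 + 7*94) = 1/(-8/7 + 658) = 1/(4598/7) = 7/4598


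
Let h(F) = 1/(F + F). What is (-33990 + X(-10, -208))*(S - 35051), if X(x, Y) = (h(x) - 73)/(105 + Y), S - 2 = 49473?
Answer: -252484688034/515 ≈ -4.9026e+8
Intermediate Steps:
h(F) = 1/(2*F)
S = 49475 (S = 2 + 49473 = 49475)
X(x, Y) = (-73 + 1/(2*x))/(105 + Y) (X(x, Y) = (1/(2*x) - 73)/(105 + Y) = (-73 + 1/(2*x))/(105 + Y))
(-33990 + X(-10, -208))*(S - 35051) = (-33990 + (1/2)*(1 - 146*(-10))/(-10*(105 - 208)))*(49475 - 35051) = (-33990 + (1/2)*(-1/10)*(1 + 1460)/(-103))*14424 = (-33990 + (1/2)*(-1/10)*(-1/103)*1461)*14424 = (-33990 + 1461/2060)*14424 = -70017939/2060*14424 = -252484688034/515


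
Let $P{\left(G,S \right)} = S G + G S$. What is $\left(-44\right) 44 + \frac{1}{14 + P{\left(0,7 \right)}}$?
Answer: $- \frac{27103}{14} \approx -1935.9$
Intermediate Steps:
$P{\left(G,S \right)} = 2 G S$ ($P{\left(G,S \right)} = G S + G S = 2 G S$)
$\left(-44\right) 44 + \frac{1}{14 + P{\left(0,7 \right)}} = \left(-44\right) 44 + \frac{1}{14 + 2 \cdot 0 \cdot 7} = -1936 + \frac{1}{14 + 0} = -1936 + \frac{1}{14} = - \frac{27103}{14}$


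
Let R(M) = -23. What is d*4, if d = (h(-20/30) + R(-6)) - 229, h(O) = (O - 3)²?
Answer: -8588/9 ≈ -954.22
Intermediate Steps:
h(O) = (-3 + O)²
d = -2147/9 (d = ((-3 - 20/30)² - 23) - 229 = ((-3 - 20*1/30)² - 23) - 229 = ((-3 - ⅔)² - 23) - 229 = ((-11/3)² - 23) - 229 = (121/9 - 23) - 229 = -86/9 - 229 = -2147/9 ≈ -238.56)
d*4 = -2147/9*4 = -8588/9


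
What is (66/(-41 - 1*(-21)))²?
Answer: 1089/100 ≈ 10.890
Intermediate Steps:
(66/(-41 - 1*(-21)))² = (66/(-41 + 21))² = (66/(-20))² = (66*(-1/20))² = (-33/10)² = 1089/100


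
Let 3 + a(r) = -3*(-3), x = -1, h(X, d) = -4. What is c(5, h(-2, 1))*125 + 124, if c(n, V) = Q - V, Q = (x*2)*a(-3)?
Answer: -876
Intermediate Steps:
a(r) = 6 (a(r) = -3 - 3*(-3) = -3 + 9 = 6)
Q = -12 (Q = -1*2*6 = -2*6 = -12)
c(n, V) = -12 - V
c(5, h(-2, 1))*125 + 124 = (-12 - 1*(-4))*125 + 124 = (-12 + 4)*125 + 124 = -8*125 + 124 = -1000 + 124 = -876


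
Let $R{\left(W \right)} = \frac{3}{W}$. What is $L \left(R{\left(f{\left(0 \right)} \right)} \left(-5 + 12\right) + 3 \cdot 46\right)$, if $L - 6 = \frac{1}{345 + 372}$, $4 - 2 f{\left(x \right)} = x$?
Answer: $\frac{425997}{478} \approx 891.21$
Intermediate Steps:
$f{\left(x \right)} = 2 - \frac{x}{2}$
$L = \frac{4303}{717}$ ($L = 6 + \frac{1}{345 + 372} = 6 + \frac{1}{717} = \frac{4303}{717} \approx 6.0014$)
$L \left(R{\left(f{\left(0 \right)} \right)} \left(-5 + 12\right) + 3 \cdot 46\right) = \frac{4303 \left(\frac{3}{2 - 0} \left(-5 + 12\right) + 3 \cdot 46\right)}{717} = \frac{4303 \left(\frac{3}{2 + 0} \cdot 7 + 138\right)}{717} = \frac{4303 \left(\frac{3}{2} \cdot 7 + 138\right)}{717} = \frac{4303 \left(\frac{21}{2} + 138\right)}{717} = \frac{4303}{717} \cdot \frac{297}{2} = \frac{425997}{478}$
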